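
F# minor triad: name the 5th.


Step by step:
Minor triad = root + minor 3rd (3 semitones) + perfect 5th (7 semitones)
A triad on F# stacks thirds, so the chord tones use letter names F-A-C
Root: F#
Minor 3rd above F#: A
Perfect 5th above F#: C#
The 5th = C#


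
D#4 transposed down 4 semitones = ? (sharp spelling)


Solution.
D#4: chromatic position 3 in octave 4 → absolute = 4×12 + 3 = 51
Transpose down 4: 51 - 4 = 47
47 = 3×12 + 11 → B in octave 3
Result = B3


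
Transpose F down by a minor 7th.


Reasoning:
minor 7th: 7 letter names, 10 semitones
Letter: F - 6 → G
Pitch: F - 10 semitones, spelled as a G → G
= G


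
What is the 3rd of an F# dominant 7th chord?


Dominant 7th chord = root + major 3rd + perfect 5th + minor 7th
Seventh chords stack in thirds, so the letter names are F-A-C-E
Root: F#
Major 3rd above F#: A#
Perfect 5th above F#: C#
Minor 7th above F#: E
The 3rd = A#


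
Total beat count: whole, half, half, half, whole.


Solution.
Beat values:
  whole = 4 beats
  half = 2 beats
  half = 2 beats
  half = 2 beats
  whole = 4 beats
Sum = 4 + 2 + 2 + 2 + 4
= 14 beats


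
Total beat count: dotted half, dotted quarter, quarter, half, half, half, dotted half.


Reasoning:
Beat values:
  dotted half = 3 beats
  dotted quarter = 1.5 beats
  quarter = 1 beat
  half = 2 beats
  half = 2 beats
  half = 2 beats
  dotted half = 3 beats
Sum = 3 + 1.5 + 1 + 2 + 2 + 2 + 3
= 14.5 beats


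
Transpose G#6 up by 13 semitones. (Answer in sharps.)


Step by step:
G#6: chromatic position 8 in octave 6 → absolute = 6×12 + 8 = 80
Transpose up 13: 80 + 13 = 93
93 = 7×12 + 9 → A in octave 7
Result = A7


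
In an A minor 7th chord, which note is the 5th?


Step by step:
Minor 7th chord = root + minor 3rd + perfect 5th + minor 7th
Seventh chords stack in thirds, so the letter names are A-C-E-G
Root: A
Minor 3rd above A: C
Perfect 5th above A: E
Minor 7th above A: G
The 5th = E


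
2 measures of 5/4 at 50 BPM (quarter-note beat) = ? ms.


Let's work it out.
Quarter-note beat duration = 60000 / 50 ms
Beats per measure (5/4) = 5
One measure = 5 × 60000 / 50 = 300000 / 50 ms
2 measures = 2 × 300000 / 50 = 600000 / 50
= 12000.0 ms


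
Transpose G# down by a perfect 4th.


Working:
perfect 4th: 4 letter names, 5 semitones
Letter: G - 3 → D
Pitch: G# - 5 semitones, spelled as a D → D#
= D#


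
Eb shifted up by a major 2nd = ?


major 2nd: 2 letter names, 2 semitones
Letter: E + 1 → F
Pitch: Eb + 2 semitones, spelled as an F → F
= F


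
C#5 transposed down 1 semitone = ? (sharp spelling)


Let's work it out.
C#5: chromatic position 1 in octave 5 → absolute = 5×12 + 1 = 61
Transpose down 1: 61 - 1 = 60
60 = 5×12 + 0 → C in octave 5
Result = C5


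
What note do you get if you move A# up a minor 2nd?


Step by step:
minor 2nd: 2 letter names, 1 semitones
Letter: A + 1 → B
Pitch: A# + 1 semitones, spelled as a B → B
= B


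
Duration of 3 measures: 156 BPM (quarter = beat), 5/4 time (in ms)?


Working:
Quarter-note beat duration = 60000 / 156 ms
Beats per measure (5/4) = 5
One measure = 5 × 60000 / 156 = 300000 / 156 ms
3 measures = 3 × 300000 / 156 = 900000 / 156
= 5769.2 ms


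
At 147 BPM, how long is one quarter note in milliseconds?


Step by step:
One quarter-note beat = 60000 / BPM = 60000 / 147 ms
Duration = 60000 / 147
= 408.2 ms


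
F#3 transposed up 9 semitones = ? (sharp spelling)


Let's work it out.
F#3: chromatic position 6 in octave 3 → absolute = 3×12 + 6 = 42
Transpose up 9: 42 + 9 = 51
51 = 4×12 + 3 → D# in octave 4
Result = D#4


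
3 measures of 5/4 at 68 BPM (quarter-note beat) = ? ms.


Reasoning:
Quarter-note beat duration = 60000 / 68 ms
Beats per measure (5/4) = 5
One measure = 5 × 60000 / 68 = 300000 / 68 ms
3 measures = 3 × 300000 / 68 = 900000 / 68
= 13235.3 ms


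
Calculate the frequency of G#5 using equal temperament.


Working:
f = 440 × 2^(n/12) where n = semitones from A4
G#5: 11 semitones from A4
f = 440 × 2^(11/12)
f = 830.61 Hz


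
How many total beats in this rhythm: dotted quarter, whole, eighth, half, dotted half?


Solution.
Beat values:
  dotted quarter = 1.5 beats
  whole = 4 beats
  eighth = 0.5 beats
  half = 2 beats
  dotted half = 3 beats
Sum = 1.5 + 4 + 0.5 + 2 + 3
= 11 beats


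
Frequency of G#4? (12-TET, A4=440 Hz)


f = 440 × 2^(n/12) where n = semitones from A4
G#4: -1 semitones from A4
f = 440 × 2^(-1/12)
f = 415.30 Hz


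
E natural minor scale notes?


Working:
Natural minor scale pattern: W-H-W-W-H-W-W (2-1-2-2-1-2-2 semitones)
Starting from E:
  E + 2 semitones → F#
  F# + 1 semitone → G
  G + 2 semitones → A
  A + 2 semitones → B
  B + 1 semitone → C
  C + 2 semitones → D
  D + 2 semitones → E
Scale = E F# G A B C D


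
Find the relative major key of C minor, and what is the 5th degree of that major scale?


The relative major shares the key signature and is a minor 3rd above the minor tonic
A minor 3rd above C is Eb
→ relative major of C minor is Eb major
Eb major scale: Eb F G Ab Bb C D
= Eb major; 5th degree = Bb


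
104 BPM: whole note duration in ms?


One quarter-note beat = 60000 / BPM = 60000 / 104 ms
Whole note = 4 × quarter note
Duration = 4 × 60000 / 104 = 240000 / 104
= 2307.7 ms


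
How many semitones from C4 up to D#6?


Absolute semitone position = octave×12 + chromatic position
C4: 4×12 + 0 = 48
D#6: 6×12 + 3 = 75
Difference = 75 - 48 = 27
= 27 semitones


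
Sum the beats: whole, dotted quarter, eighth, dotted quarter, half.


Beat values:
  whole = 4 beats
  dotted quarter = 1.5 beats
  eighth = 0.5 beats
  dotted quarter = 1.5 beats
  half = 2 beats
Sum = 4 + 1.5 + 0.5 + 1.5 + 2
= 9.5 beats


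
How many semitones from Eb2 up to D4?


Solution.
Absolute semitone position = octave×12 + chromatic position
Eb2: 2×12 + 3 = 27
D4: 4×12 + 2 = 50
Difference = 50 - 27 = 23
= 23 semitones


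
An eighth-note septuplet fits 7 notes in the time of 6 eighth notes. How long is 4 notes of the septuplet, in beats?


Working:
Septuplet: 7 notes occupy the space of 6 eighth notes
Space = 6 × 1/2 = 3 beats
Each septuplet note = 3 / 7 = 3/7 beats
4 notes = 4 × 3/7 = 12/7
= 12/7 beats


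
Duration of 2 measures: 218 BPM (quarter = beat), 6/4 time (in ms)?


Solution.
Quarter-note beat duration = 60000 / 218 ms
Beats per measure (6/4) = 6
One measure = 6 × 60000 / 218 = 360000 / 218 ms
2 measures = 2 × 360000 / 218 = 720000 / 218
= 3302.8 ms


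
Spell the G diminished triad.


Diminished triad = root + minor 3rd (3 semitones) + diminished 5th (6 semitones)
A triad on G stacks thirds, so the chord tones use letter names G-B-D
Root: G
Minor 3rd above G: Bb
Diminished 5th above G: Db
Chord = G Bb Db


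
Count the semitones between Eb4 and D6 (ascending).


Absolute semitone position = octave×12 + chromatic position
Eb4: 4×12 + 3 = 51
D6: 6×12 + 2 = 74
Difference = 74 - 51 = 23
= 23 semitones


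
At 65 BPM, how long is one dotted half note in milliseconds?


Working:
One quarter-note beat = 60000 / BPM = 60000 / 65 ms
Dotted half note = 3 × quarter note
Duration = 3 × 60000 / 65 = 180000 / 65
= 2769.2 ms


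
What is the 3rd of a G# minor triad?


Minor triad = root + minor 3rd (3 semitones) + perfect 5th (7 semitones)
A triad on G# stacks thirds, so the chord tones use letter names G-B-D
Root: G#
Minor 3rd above G#: B
Perfect 5th above G#: D#
The 3rd = B


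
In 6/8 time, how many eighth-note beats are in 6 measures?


Time signature 6/8: the bottom number 8 means the eighth note gets one count
The top number 6 means 6 eighth-note beats per measure
Total = 6 × 6 measures
= 36 eighth-note beats


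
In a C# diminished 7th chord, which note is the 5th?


Diminished 7th chord = root + minor 3rd + diminished 5th + diminished 7th
Seventh chords stack in thirds, so the letter names are C-E-G-B
Root: C#
Minor 3rd above C#: E
Diminished 5th above C#: G
Diminished 7th above C#: Bb
The 5th = G


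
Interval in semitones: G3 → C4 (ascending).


Reasoning:
Absolute semitone position = octave×12 + chromatic position
G3: 3×12 + 7 = 43
C4: 4×12 + 0 = 48
Difference = 48 - 43 = 5
= 5 semitones


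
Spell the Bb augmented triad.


Let's work it out.
Augmented triad = root + major 3rd (4 semitones) + augmented 5th (8 semitones)
A triad on Bb stacks thirds, so the chord tones use letter names B-D-F
Root: Bb
Major 3rd above Bb: D
Augmented 5th above Bb: F#
Chord = Bb D F#


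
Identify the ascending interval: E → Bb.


Solution.
Letter names: E → B spans 5 letter names → a 5th
Semitones: E → Bb = 6 half-steps
A 5th of 6 semitones is a diminished 5th
= diminished 5th


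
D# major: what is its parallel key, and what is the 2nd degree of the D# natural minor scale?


Parallel keys share the same tonic but differ in mode
D# major → parallel is D# minor
D# natural minor scale: D# E# F# G# A# B C#
= D# minor; 2nd degree = E#


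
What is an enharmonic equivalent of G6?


Working:
Enharmonic notes sound the same pitch but are spelled with different letter names
G and F## name the same pitch class
= F##6


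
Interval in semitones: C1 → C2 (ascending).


Solution.
Absolute semitone position = octave×12 + chromatic position
C1: 1×12 + 0 = 12
C2: 2×12 + 0 = 24
Difference = 24 - 12 = 12
= 12 semitones


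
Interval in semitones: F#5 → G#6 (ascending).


Step by step:
Absolute semitone position = octave×12 + chromatic position
F#5: 5×12 + 6 = 66
G#6: 6×12 + 8 = 80
Difference = 80 - 66 = 14
= 14 semitones


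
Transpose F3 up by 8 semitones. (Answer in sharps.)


Reasoning:
F3: chromatic position 5 in octave 3 → absolute = 3×12 + 5 = 41
Transpose up 8: 41 + 8 = 49
49 = 4×12 + 1 → C# in octave 4
Result = C#4


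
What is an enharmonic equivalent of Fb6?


Enharmonic notes sound the same pitch but are spelled with different letter names
Fb and E name the same pitch class
= E6


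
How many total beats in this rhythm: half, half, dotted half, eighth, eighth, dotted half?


Reasoning:
Beat values:
  half = 2 beats
  half = 2 beats
  dotted half = 3 beats
  eighth = 0.5 beats
  eighth = 0.5 beats
  dotted half = 3 beats
Sum = 2 + 2 + 3 + 0.5 + 0.5 + 3
= 11 beats


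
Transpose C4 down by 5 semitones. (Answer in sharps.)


Reasoning:
C4: chromatic position 0 in octave 4 → absolute = 4×12 + 0 = 48
Transpose down 5: 48 - 5 = 43
43 = 3×12 + 7 → G in octave 3
Result = G3


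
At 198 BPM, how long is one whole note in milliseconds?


Let's work it out.
One quarter-note beat = 60000 / BPM = 60000 / 198 ms
Whole note = 4 × quarter note
Duration = 4 × 60000 / 198 = 240000 / 198
= 1212.1 ms


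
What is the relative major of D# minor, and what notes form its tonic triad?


Solution.
The relative major shares the key signature and is a minor 3rd above the minor tonic
A minor 3rd above D# is F#
→ relative major of D# minor is F# major
Tonic triad of F# major = root + major 3rd + perfect 5th = F# A# C#
= F# major; triad = F# A# C#


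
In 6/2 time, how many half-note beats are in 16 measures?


Working:
Time signature 6/2: the bottom number 2 means the half note gets one count
The top number 6 means 6 half-note beats per measure
Total = 6 × 16 measures
= 96 half-note beats


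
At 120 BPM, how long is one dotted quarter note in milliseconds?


Reasoning:
One quarter-note beat = 60000 / BPM = 60000 / 120 ms
Dotted quarter note = 3/2 × quarter note
Duration = 3/2 × 60000 / 120 = 90000 / 120
= 750.0 ms


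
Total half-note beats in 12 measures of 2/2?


Solution.
Time signature 2/2: the bottom number 2 means the half note gets one count
The top number 2 means 2 half-note beats per measure
Total = 2 × 12 measures
= 24 half-note beats


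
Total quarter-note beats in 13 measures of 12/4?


Working:
Time signature 12/4: the bottom number 4 means the quarter note gets one count
The top number 12 means 12 quarter-note beats per measure
Total = 12 × 13 measures
= 156 quarter-note beats


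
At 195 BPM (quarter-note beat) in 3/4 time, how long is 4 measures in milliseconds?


Let's work it out.
Quarter-note beat duration = 60000 / 195 ms
Beats per measure (3/4) = 3
One measure = 3 × 60000 / 195 = 180000 / 195 ms
4 measures = 4 × 180000 / 195 = 720000 / 195
= 3692.3 ms


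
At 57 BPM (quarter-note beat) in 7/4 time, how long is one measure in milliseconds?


Reasoning:
Quarter-note beat duration = 60000 / 57 ms
Beats per measure (7/4) = 7
One measure = 7 × 60000 / 57 = 420000 / 57 ms
= 7368.4 ms


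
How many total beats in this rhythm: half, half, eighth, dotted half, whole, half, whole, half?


Step by step:
Beat values:
  half = 2 beats
  half = 2 beats
  eighth = 0.5 beats
  dotted half = 3 beats
  whole = 4 beats
  half = 2 beats
  whole = 4 beats
  half = 2 beats
Sum = 2 + 2 + 0.5 + 3 + 4 + 2 + 4 + 2
= 19.5 beats


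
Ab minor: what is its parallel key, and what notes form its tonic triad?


Step by step:
Parallel keys share the same tonic but differ in mode
Ab minor → parallel is Ab major
Tonic triad of Ab major = Ab C Eb
= Ab major; triad = Ab C Eb


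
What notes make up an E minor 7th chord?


Reasoning:
Minor 7th chord = root + minor 3rd + perfect 5th + minor 7th
Seventh chords stack in thirds, so the letter names are E-G-B-D
Root: E
Minor 3rd above E: G
Perfect 5th above E: B
Minor 7th above E: D
Chord = E G B D


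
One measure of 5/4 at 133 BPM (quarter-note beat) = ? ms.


Solution.
Quarter-note beat duration = 60000 / 133 ms
Beats per measure (5/4) = 5
One measure = 5 × 60000 / 133 = 300000 / 133 ms
= 2255.6 ms


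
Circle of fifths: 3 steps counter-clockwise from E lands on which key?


Each counter-clockwise step moves down a perfect 5th (= up a perfect 4th)
From E: E → A → D → G
= G


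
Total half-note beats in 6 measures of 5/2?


Time signature 5/2: the bottom number 2 means the half note gets one count
The top number 5 means 5 half-note beats per measure
Total = 5 × 6 measures
= 30 half-note beats


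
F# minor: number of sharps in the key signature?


Working:
Sharp minor keys follow the circle of fifths: A(0), E(1), B(2), F#(3), C#(4), G#(5), D#(6), A#(7)
F# minor has 3 sharps
Order of sharps: F# C# G# D# A# E# B# → first 3: F#, C#, G#
= 3 sharps


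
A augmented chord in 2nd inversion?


Let's work it out.
Root position: A C# E#
2nd inversion: move root and 3rd up an octave
Bass note: E#
Notes (bottom to top) = E# A C#


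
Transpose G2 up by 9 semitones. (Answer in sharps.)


Let's work it out.
G2: chromatic position 7 in octave 2 → absolute = 2×12 + 7 = 31
Transpose up 9: 31 + 9 = 40
40 = 3×12 + 4 → E in octave 3
Result = E3


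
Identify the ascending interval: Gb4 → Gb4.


Working:
Letter names: G → G spans 1 letter name → a unison
Semitones: Gb4 → Gb4 = 0 half-steps
A unison of 0 semitones is a perfect unison
= perfect unison


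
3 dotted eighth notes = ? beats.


Base eighth note = 1/2 beats
Dot 1 adds half the previous value: +1/4
One dotted eighth = 1/2 + 1/4 = 3/4
3 of them = 3 × 3/4 = 9/4
= 9/4 beats


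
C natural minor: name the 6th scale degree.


Reasoning:
Natural minor scale pattern: W-H-W-W-H-W-W (2-1-2-2-1-2-2 semitones)
Starting from C:
  C + 2 semitones → D
  D + 1 semitone → Eb
  Eb + 2 semitones → F
  F + 2 semitones → G
  G + 1 semitone → Ab
  Ab + 2 semitones → Bb
  Bb + 2 semitones → C
Scale: C D Eb F G Ab Bb
Degree 6 = Ab


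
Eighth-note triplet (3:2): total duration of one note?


Solution.
Triplet: 3 notes occupy the space of 2 eighth notes
Space = 2 × 1/2 = 1 beat
Each triplet note = 1 / 3 = 1/3 beats
= 1/3 beats


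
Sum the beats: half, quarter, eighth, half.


Working:
Beat values:
  half = 2 beats
  quarter = 1 beat
  eighth = 0.5 beats
  half = 2 beats
Sum = 2 + 1 + 0.5 + 2
= 5.5 beats


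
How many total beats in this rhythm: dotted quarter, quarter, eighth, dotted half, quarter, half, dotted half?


Reasoning:
Beat values:
  dotted quarter = 1.5 beats
  quarter = 1 beat
  eighth = 0.5 beats
  dotted half = 3 beats
  quarter = 1 beat
  half = 2 beats
  dotted half = 3 beats
Sum = 1.5 + 1 + 0.5 + 3 + 1 + 2 + 3
= 12 beats


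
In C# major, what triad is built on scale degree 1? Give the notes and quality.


Solution.
C# major scale: C# D# E# F# G# A# B#
Diatonic triad on degree 1 stacks scale notes 1, 3, 5: C# E# G#
C#→E# = 4 semitones; C#→G# = 7 semitones → major triad
= C# E# G# (major)


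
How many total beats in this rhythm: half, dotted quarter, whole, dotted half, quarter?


Beat values:
  half = 2 beats
  dotted quarter = 1.5 beats
  whole = 4 beats
  dotted half = 3 beats
  quarter = 1 beat
Sum = 2 + 1.5 + 4 + 3 + 1
= 11.5 beats


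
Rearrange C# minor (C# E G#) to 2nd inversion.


Reasoning:
Root position: C# E G#
2nd inversion: move root and 3rd up an octave
Bass note: G#
Notes (bottom to top) = G# C# E


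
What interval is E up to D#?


Step by step:
Letter names: E → D spans 7 letter names → a 7th
Semitones: E → D# = 11 half-steps
A 7th of 11 semitones is a major 7th
= major 7th


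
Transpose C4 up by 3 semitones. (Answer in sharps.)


Solution.
C4: chromatic position 0 in octave 4 → absolute = 4×12 + 0 = 48
Transpose up 3: 48 + 3 = 51
51 = 4×12 + 3 → D# in octave 4
Result = D#4


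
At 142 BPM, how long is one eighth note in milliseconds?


Working:
One quarter-note beat = 60000 / BPM = 60000 / 142 ms
Eighth note = 1/2 × quarter note
Duration = 1/2 × 60000 / 142 = 30000 / 142
= 211.3 ms


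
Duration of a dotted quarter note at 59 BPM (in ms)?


Working:
One quarter-note beat = 60000 / BPM = 60000 / 59 ms
Dotted quarter note = 3/2 × quarter note
Duration = 3/2 × 60000 / 59 = 90000 / 59
= 1525.4 ms


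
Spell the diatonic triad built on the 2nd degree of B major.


Step by step:
B major scale: B C# D# E F# G# A#
Diatonic triad on degree 2 stacks scale notes 2, 4, 6: C# E G#
C#→E = 3 semitones; C#→G# = 7 semitones → minor triad
= C# E G# (minor)


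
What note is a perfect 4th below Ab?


Working:
A 4th spans 4 letter names, so from A we land on E
A perfect 4th = 5 semitones below Ab
Spell E at that pitch: Eb
= Eb


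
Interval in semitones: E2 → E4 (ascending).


Reasoning:
Absolute semitone position = octave×12 + chromatic position
E2: 2×12 + 4 = 28
E4: 4×12 + 4 = 52
Difference = 52 - 28 = 24
= 24 semitones


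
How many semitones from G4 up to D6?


Absolute semitone position = octave×12 + chromatic position
G4: 4×12 + 7 = 55
D6: 6×12 + 2 = 74
Difference = 74 - 55 = 19
= 19 semitones


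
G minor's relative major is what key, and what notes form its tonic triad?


Solution.
The relative major shares the key signature and is a minor 3rd above the minor tonic
A minor 3rd above G is Bb
→ relative major of G minor is Bb major
Tonic triad of Bb major = root + major 3rd + perfect 5th = Bb D F
= Bb major; triad = Bb D F


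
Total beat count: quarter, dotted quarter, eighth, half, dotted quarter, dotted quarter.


Let's work it out.
Beat values:
  quarter = 1 beat
  dotted quarter = 1.5 beats
  eighth = 0.5 beats
  half = 2 beats
  dotted quarter = 1.5 beats
  dotted quarter = 1.5 beats
Sum = 1 + 1.5 + 0.5 + 2 + 1.5 + 1.5
= 8 beats


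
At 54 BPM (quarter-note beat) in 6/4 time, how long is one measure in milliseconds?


Quarter-note beat duration = 60000 / 54 ms
Beats per measure (6/4) = 6
One measure = 6 × 60000 / 54 = 360000 / 54 ms
= 6666.7 ms


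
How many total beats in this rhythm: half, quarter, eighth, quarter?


Solution.
Beat values:
  half = 2 beats
  quarter = 1 beat
  eighth = 0.5 beats
  quarter = 1 beat
Sum = 2 + 1 + 0.5 + 1
= 4.5 beats


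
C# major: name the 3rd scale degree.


Step by step:
Major scale pattern: W-W-H-W-W-W-H (2-2-1-2-2-2-1 semitones)
Starting from C#:
  C# + 2 semitones → D#
  D# + 2 semitones → E#
  E# + 1 semitone → F#
  F# + 2 semitones → G#
  G# + 2 semitones → A#
  A# + 2 semitones → B#
  B# + 1 semitone → C#
Scale: C# D# E# F# G# A# B#
Degree 3 = E#


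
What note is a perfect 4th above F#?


Solution.
A 4th spans 4 letter names, so from F we land on B
A perfect 4th = 5 semitones above F#
Spell B at that pitch: B
= B


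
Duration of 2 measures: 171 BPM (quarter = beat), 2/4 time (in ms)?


Working:
Quarter-note beat duration = 60000 / 171 ms
Beats per measure (2/4) = 2
One measure = 2 × 60000 / 171 = 120000 / 171 ms
2 measures = 2 × 120000 / 171 = 240000 / 171
= 1403.5 ms


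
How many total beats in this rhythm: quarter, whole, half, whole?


Let's work it out.
Beat values:
  quarter = 1 beat
  whole = 4 beats
  half = 2 beats
  whole = 4 beats
Sum = 1 + 4 + 2 + 4
= 11 beats


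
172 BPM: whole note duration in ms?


Let's work it out.
One quarter-note beat = 60000 / BPM = 60000 / 172 ms
Whole note = 4 × quarter note
Duration = 4 × 60000 / 172 = 240000 / 172
= 1395.3 ms


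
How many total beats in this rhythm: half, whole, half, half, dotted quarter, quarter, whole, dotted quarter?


Step by step:
Beat values:
  half = 2 beats
  whole = 4 beats
  half = 2 beats
  half = 2 beats
  dotted quarter = 1.5 beats
  quarter = 1 beat
  whole = 4 beats
  dotted quarter = 1.5 beats
Sum = 2 + 4 + 2 + 2 + 1.5 + 1 + 4 + 1.5
= 18 beats


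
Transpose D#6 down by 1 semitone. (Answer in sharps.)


Let's work it out.
D#6: chromatic position 3 in octave 6 → absolute = 6×12 + 3 = 75
Transpose down 1: 75 - 1 = 74
74 = 6×12 + 2 → D in octave 6
Result = D6


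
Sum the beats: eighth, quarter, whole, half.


Step by step:
Beat values:
  eighth = 0.5 beats
  quarter = 1 beat
  whole = 4 beats
  half = 2 beats
Sum = 0.5 + 1 + 4 + 2
= 7.5 beats


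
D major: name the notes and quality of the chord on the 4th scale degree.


Working:
D major scale: D E F# G A B C#
Diatonic triad on degree 4 stacks scale notes 4, 6, 1: G B D
G→B = 4 semitones; G→D = 7 semitones → major triad
= G B D (major)


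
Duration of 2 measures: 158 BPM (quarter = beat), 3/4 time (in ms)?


Step by step:
Quarter-note beat duration = 60000 / 158 ms
Beats per measure (3/4) = 3
One measure = 3 × 60000 / 158 = 180000 / 158 ms
2 measures = 2 × 180000 / 158 = 360000 / 158
= 2278.5 ms


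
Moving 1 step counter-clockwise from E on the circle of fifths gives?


Each counter-clockwise step moves down a perfect 5th (= up a perfect 4th)
From E: E → A
= A


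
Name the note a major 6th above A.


Let's work it out.
A 6th spans 6 letter names, so from A we land on F
A major 6th = 9 semitones above A
Spell F at that pitch: F#
= F#


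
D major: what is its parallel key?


Working:
Parallel keys share the same tonic but differ in mode
D major → parallel is D minor
= D minor


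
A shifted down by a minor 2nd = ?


Step by step:
minor 2nd: 2 letter names, 1 semitones
Letter: A - 1 → G
Pitch: A - 1 semitones, spelled as a G → G#
= G#


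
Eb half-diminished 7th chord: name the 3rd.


Half-diminished 7th chord = root + minor 3rd + diminished 5th + minor 7th
Seventh chords stack in thirds, so the letter names are E-G-B-D
Root: Eb
Minor 3rd above Eb: Gb
Diminished 5th above Eb: Bbb
Minor 7th above Eb: Db
The 3rd = Gb


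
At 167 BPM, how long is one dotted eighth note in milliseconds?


Step by step:
One quarter-note beat = 60000 / BPM = 60000 / 167 ms
Dotted eighth note = 3/4 × quarter note
Duration = 3/4 × 60000 / 167 = 45000 / 167
= 269.5 ms


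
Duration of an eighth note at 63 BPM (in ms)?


Solution.
One quarter-note beat = 60000 / BPM = 60000 / 63 ms
Eighth note = 1/2 × quarter note
Duration = 1/2 × 60000 / 63 = 30000 / 63
= 476.2 ms


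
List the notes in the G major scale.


Reasoning:
Major scale pattern: W-W-H-W-W-W-H (2-2-1-2-2-2-1 semitones)
Starting from G:
  G + 2 semitones → A
  A + 2 semitones → B
  B + 1 semitone → C
  C + 2 semitones → D
  D + 2 semitones → E
  E + 2 semitones → F#
  F# + 1 semitone → G
Scale = G A B C D E F#


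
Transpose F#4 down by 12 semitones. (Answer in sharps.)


Let's work it out.
F#4: chromatic position 6 in octave 4 → absolute = 4×12 + 6 = 54
Transpose down 12: 54 - 12 = 42
42 = 3×12 + 6 → F# in octave 3
Result = F#3


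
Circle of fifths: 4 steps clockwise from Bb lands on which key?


Solution.
Each clockwise step on the circle of fifths moves up a perfect 5th
From Bb: Bb → F → C → G → D
= D


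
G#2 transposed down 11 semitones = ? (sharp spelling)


G#2: chromatic position 8 in octave 2 → absolute = 2×12 + 8 = 32
Transpose down 11: 32 - 11 = 21
21 = 1×12 + 9 → A in octave 1
Result = A1


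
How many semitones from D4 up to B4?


Working:
Absolute semitone position = octave×12 + chromatic position
D4: 4×12 + 2 = 50
B4: 4×12 + 11 = 59
Difference = 59 - 50 = 9
= 9 semitones


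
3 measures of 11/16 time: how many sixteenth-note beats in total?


Time signature 11/16: the bottom number 16 means the sixteenth note gets one count
The top number 11 means 11 sixteenth-note beats per measure
Total = 11 × 3 measures
= 33 sixteenth-note beats


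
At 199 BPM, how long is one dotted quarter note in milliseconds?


Step by step:
One quarter-note beat = 60000 / BPM = 60000 / 199 ms
Dotted quarter note = 3/2 × quarter note
Duration = 3/2 × 60000 / 199 = 90000 / 199
= 452.3 ms


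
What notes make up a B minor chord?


Reasoning:
Minor triad = root + minor 3rd (3 semitones) + perfect 5th (7 semitones)
A triad on B stacks thirds, so the chord tones use letter names B-D-F
Root: B
Minor 3rd above B: D
Perfect 5th above B: F#
Chord = B D F#


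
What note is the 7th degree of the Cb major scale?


Working:
Major scale pattern: W-W-H-W-W-W-H (2-2-1-2-2-2-1 semitones)
Starting from Cb:
  Cb + 2 semitones → Db
  Db + 2 semitones → Eb
  Eb + 1 semitone → Fb
  Fb + 2 semitones → Gb
  Gb + 2 semitones → Ab
  Ab + 2 semitones → Bb
  Bb + 1 semitone → Cb
Scale: Cb Db Eb Fb Gb Ab Bb
Degree 7 = Bb


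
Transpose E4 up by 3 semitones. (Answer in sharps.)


E4: chromatic position 4 in octave 4 → absolute = 4×12 + 4 = 52
Transpose up 3: 52 + 3 = 55
55 = 4×12 + 7 → G in octave 4
Result = G4


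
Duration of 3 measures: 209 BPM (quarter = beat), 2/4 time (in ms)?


Let's work it out.
Quarter-note beat duration = 60000 / 209 ms
Beats per measure (2/4) = 2
One measure = 2 × 60000 / 209 = 120000 / 209 ms
3 measures = 3 × 120000 / 209 = 360000 / 209
= 1722.5 ms


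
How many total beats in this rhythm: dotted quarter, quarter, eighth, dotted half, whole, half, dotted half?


Step by step:
Beat values:
  dotted quarter = 1.5 beats
  quarter = 1 beat
  eighth = 0.5 beats
  dotted half = 3 beats
  whole = 4 beats
  half = 2 beats
  dotted half = 3 beats
Sum = 1.5 + 1 + 0.5 + 3 + 4 + 2 + 3
= 15 beats


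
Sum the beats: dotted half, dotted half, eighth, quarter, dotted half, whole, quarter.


Solution.
Beat values:
  dotted half = 3 beats
  dotted half = 3 beats
  eighth = 0.5 beats
  quarter = 1 beat
  dotted half = 3 beats
  whole = 4 beats
  quarter = 1 beat
Sum = 3 + 3 + 0.5 + 1 + 3 + 4 + 1
= 15.5 beats


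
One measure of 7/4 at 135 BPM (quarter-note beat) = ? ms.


Quarter-note beat duration = 60000 / 135 ms
Beats per measure (7/4) = 7
One measure = 7 × 60000 / 135 = 420000 / 135 ms
= 3111.1 ms


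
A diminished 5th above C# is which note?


Reasoning:
A 5th spans 5 letter names, so from C we land on G
A diminished 5th = 6 semitones above C#
Spell G at that pitch: G
= G


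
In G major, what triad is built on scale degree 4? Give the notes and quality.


Let's work it out.
G major scale: G A B C D E F#
Diatonic triad on degree 4 stacks scale notes 4, 6, 1: C E G
C→E = 4 semitones; C→G = 7 semitones → major triad
= C E G (major)


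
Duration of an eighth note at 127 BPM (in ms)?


One quarter-note beat = 60000 / BPM = 60000 / 127 ms
Eighth note = 1/2 × quarter note
Duration = 1/2 × 60000 / 127 = 30000 / 127
= 236.2 ms


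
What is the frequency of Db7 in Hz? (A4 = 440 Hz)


Solution.
f = 440 × 2^(n/12) where n = semitones from A4
Db7: 28 semitones from A4
f = 440 × 2^(28/12)
f = 2217.46 Hz


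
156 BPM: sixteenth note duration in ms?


Reasoning:
One quarter-note beat = 60000 / BPM = 60000 / 156 ms
Sixteenth note = 1/4 × quarter note
Duration = 1/4 × 60000 / 156 = 15000 / 156
= 96.2 ms


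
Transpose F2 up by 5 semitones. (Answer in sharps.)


Working:
F2: chromatic position 5 in octave 2 → absolute = 2×12 + 5 = 29
Transpose up 5: 29 + 5 = 34
34 = 2×12 + 10 → A# in octave 2
Result = A#2


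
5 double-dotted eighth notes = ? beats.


Step by step:
Base eighth note = 1/2 beats
Dot 1 adds half the previous value: +1/4
Dot 2 adds half the previous value: +1/8
One double-dotted eighth = 1/2 + 1/4 + 1/8 = 7/8
5 of them = 5 × 7/8 = 35/8
= 35/8 beats


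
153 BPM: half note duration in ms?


Working:
One quarter-note beat = 60000 / BPM = 60000 / 153 ms
Half note = 2 × quarter note
Duration = 2 × 60000 / 153 = 120000 / 153
= 784.3 ms


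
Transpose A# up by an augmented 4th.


Step by step:
augmented 4th: 4 letter names, 6 semitones
Letter: A + 3 → D
Pitch: A# + 6 semitones, spelled as a D → D##
= D##


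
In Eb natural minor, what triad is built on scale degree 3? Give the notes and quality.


Solution.
Eb natural minor scale: Eb F Gb Ab Bb Cb Db
Diatonic triad on degree 3 stacks scale notes 3, 5, 7: Gb Bb Db
Gb→Bb = 4 semitones; Gb→Db = 7 semitones → major triad
= Gb Bb Db (major)


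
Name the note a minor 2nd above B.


A 2nd spans 2 letter names, so from B we land on C
A minor 2nd = 1 semitone above B
Spell C at that pitch: C
= C


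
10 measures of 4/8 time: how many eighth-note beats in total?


Working:
Time signature 4/8: the bottom number 8 means the eighth note gets one count
The top number 4 means 4 eighth-note beats per measure
Total = 4 × 10 measures
= 40 eighth-note beats


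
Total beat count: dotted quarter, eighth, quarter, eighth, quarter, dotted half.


Working:
Beat values:
  dotted quarter = 1.5 beats
  eighth = 0.5 beats
  quarter = 1 beat
  eighth = 0.5 beats
  quarter = 1 beat
  dotted half = 3 beats
Sum = 1.5 + 0.5 + 1 + 0.5 + 1 + 3
= 7.5 beats


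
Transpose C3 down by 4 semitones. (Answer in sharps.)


Let's work it out.
C3: chromatic position 0 in octave 3 → absolute = 3×12 + 0 = 36
Transpose down 4: 36 - 4 = 32
32 = 2×12 + 8 → G# in octave 2
Result = G#2


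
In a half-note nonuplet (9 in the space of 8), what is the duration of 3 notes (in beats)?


Nonuplet: 9 notes occupy the space of 8 half notes
Space = 8 × 2 = 16 beats
Each nonuplet note = 16 / 9 = 16/9 beats
3 notes = 3 × 16/9 = 16/3
= 16/3 beats


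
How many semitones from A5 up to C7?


Working:
Absolute semitone position = octave×12 + chromatic position
A5: 5×12 + 9 = 69
C7: 7×12 + 0 = 84
Difference = 84 - 69 = 15
= 15 semitones


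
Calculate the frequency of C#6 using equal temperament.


Reasoning:
f = 440 × 2^(n/12) where n = semitones from A4
C#6: 16 semitones from A4
f = 440 × 2^(16/12)
f = 1108.73 Hz


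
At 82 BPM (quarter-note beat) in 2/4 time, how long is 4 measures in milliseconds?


Reasoning:
Quarter-note beat duration = 60000 / 82 ms
Beats per measure (2/4) = 2
One measure = 2 × 60000 / 82 = 120000 / 82 ms
4 measures = 4 × 120000 / 82 = 480000 / 82
= 5853.7 ms


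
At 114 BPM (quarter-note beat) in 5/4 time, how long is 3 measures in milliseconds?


Reasoning:
Quarter-note beat duration = 60000 / 114 ms
Beats per measure (5/4) = 5
One measure = 5 × 60000 / 114 = 300000 / 114 ms
3 measures = 3 × 300000 / 114 = 900000 / 114
= 7894.7 ms


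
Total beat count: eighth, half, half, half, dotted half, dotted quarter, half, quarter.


Reasoning:
Beat values:
  eighth = 0.5 beats
  half = 2 beats
  half = 2 beats
  half = 2 beats
  dotted half = 3 beats
  dotted quarter = 1.5 beats
  half = 2 beats
  quarter = 1 beat
Sum = 0.5 + 2 + 2 + 2 + 3 + 1.5 + 2 + 1
= 14 beats


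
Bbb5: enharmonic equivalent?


Enharmonic notes sound the same pitch but are spelled with different letter names
Bbb and A name the same pitch class
= A5


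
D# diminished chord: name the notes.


Step by step:
Diminished triad = root + minor 3rd (3 semitones) + diminished 5th (6 semitones)
A triad on D# stacks thirds, so the chord tones use letter names D-F-A
Root: D#
Minor 3rd above D#: F#
Diminished 5th above D#: A
Chord = D# F# A


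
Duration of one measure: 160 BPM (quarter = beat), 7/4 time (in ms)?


Let's work it out.
Quarter-note beat duration = 60000 / 160 ms
Beats per measure (7/4) = 7
One measure = 7 × 60000 / 160 = 420000 / 160 ms
= 2625.0 ms


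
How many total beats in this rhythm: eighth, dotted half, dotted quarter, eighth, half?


Step by step:
Beat values:
  eighth = 0.5 beats
  dotted half = 3 beats
  dotted quarter = 1.5 beats
  eighth = 0.5 beats
  half = 2 beats
Sum = 0.5 + 3 + 1.5 + 0.5 + 2
= 7.5 beats


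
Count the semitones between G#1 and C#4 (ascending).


Solution.
Absolute semitone position = octave×12 + chromatic position
G#1: 1×12 + 8 = 20
C#4: 4×12 + 1 = 49
Difference = 49 - 20 = 29
= 29 semitones


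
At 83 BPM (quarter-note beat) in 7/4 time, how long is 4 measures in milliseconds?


Let's work it out.
Quarter-note beat duration = 60000 / 83 ms
Beats per measure (7/4) = 7
One measure = 7 × 60000 / 83 = 420000 / 83 ms
4 measures = 4 × 420000 / 83 = 1680000 / 83
= 20241.0 ms


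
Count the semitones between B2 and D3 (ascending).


Solution.
Absolute semitone position = octave×12 + chromatic position
B2: 2×12 + 11 = 35
D3: 3×12 + 2 = 38
Difference = 38 - 35 = 3
= 3 semitones


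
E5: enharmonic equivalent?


Solution.
Enharmonic notes sound the same pitch but are spelled with different letter names
E and Fb name the same pitch class
= Fb5


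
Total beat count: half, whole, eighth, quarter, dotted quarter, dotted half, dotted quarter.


Let's work it out.
Beat values:
  half = 2 beats
  whole = 4 beats
  eighth = 0.5 beats
  quarter = 1 beat
  dotted quarter = 1.5 beats
  dotted half = 3 beats
  dotted quarter = 1.5 beats
Sum = 2 + 4 + 0.5 + 1 + 1.5 + 3 + 1.5
= 13.5 beats


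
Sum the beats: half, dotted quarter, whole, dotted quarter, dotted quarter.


Solution.
Beat values:
  half = 2 beats
  dotted quarter = 1.5 beats
  whole = 4 beats
  dotted quarter = 1.5 beats
  dotted quarter = 1.5 beats
Sum = 2 + 1.5 + 4 + 1.5 + 1.5
= 10.5 beats


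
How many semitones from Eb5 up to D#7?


Absolute semitone position = octave×12 + chromatic position
Eb5: 5×12 + 3 = 63
D#7: 7×12 + 3 = 87
Difference = 87 - 63 = 24
= 24 semitones


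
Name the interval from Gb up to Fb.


Working:
Letter names: G → F spans 7 letter names → a 7th
Semitones: Gb → Fb = 10 half-steps
A 7th of 10 semitones is a minor 7th
= minor 7th


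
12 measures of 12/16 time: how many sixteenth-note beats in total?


Step by step:
Time signature 12/16: the bottom number 16 means the sixteenth note gets one count
The top number 12 means 12 sixteenth-note beats per measure
Total = 12 × 12 measures
= 144 sixteenth-note beats


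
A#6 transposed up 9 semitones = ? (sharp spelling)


Step by step:
A#6: chromatic position 10 in octave 6 → absolute = 6×12 + 10 = 82
Transpose up 9: 82 + 9 = 91
91 = 7×12 + 7 → G in octave 7
Result = G7


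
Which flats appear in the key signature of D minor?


Flat minor keys: A(0), D(1), G(2), C(3), F(4), Bb(5), Eb(6), Ab(7)
D minor has 1 flat
Order of flats: Bb Eb Ab Db Gb Cb Fb → first 1: Bb
= Bb


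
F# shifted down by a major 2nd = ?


Reasoning:
major 2nd: 2 letter names, 2 semitones
Letter: F - 1 → E
Pitch: F# - 2 semitones, spelled as an E → E
= E


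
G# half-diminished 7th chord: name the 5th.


Working:
Half-diminished 7th chord = root + minor 3rd + diminished 5th + minor 7th
Seventh chords stack in thirds, so the letter names are G-B-D-F
Root: G#
Minor 3rd above G#: B
Diminished 5th above G#: D
Minor 7th above G#: F#
The 5th = D


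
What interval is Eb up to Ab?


Reasoning:
Letter names: E → A spans 4 letter names → a 4th
Semitones: Eb → Ab = 5 half-steps
A 4th of 5 semitones is a perfect 4th
= perfect 4th


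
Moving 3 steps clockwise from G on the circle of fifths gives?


Each clockwise step on the circle of fifths moves up a perfect 5th
From G: G → D → A → E
= E


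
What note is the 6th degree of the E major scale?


Major scale pattern: W-W-H-W-W-W-H (2-2-1-2-2-2-1 semitones)
Starting from E:
  E + 2 semitones → F#
  F# + 2 semitones → G#
  G# + 1 semitone → A
  A + 2 semitones → B
  B + 2 semitones → C#
  C# + 2 semitones → D#
  D# + 1 semitone → E
Scale: E F# G# A B C# D#
Degree 6 = C#


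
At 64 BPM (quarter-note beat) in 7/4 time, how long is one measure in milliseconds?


Reasoning:
Quarter-note beat duration = 60000 / 64 ms
Beats per measure (7/4) = 7
One measure = 7 × 60000 / 64 = 420000 / 64 ms
= 6562.5 ms


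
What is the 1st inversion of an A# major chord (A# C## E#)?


Step by step:
Root position: A# C## E#
1st inversion: move root up an octave
Bass note: C##
Notes (bottom to top) = C## E# A#


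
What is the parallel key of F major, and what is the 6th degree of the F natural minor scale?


Reasoning:
Parallel keys share the same tonic but differ in mode
F major → parallel is F minor
F natural minor scale: F G Ab Bb C Db Eb
= F minor; 6th degree = Db


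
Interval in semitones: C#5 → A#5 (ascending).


Solution.
Absolute semitone position = octave×12 + chromatic position
C#5: 5×12 + 1 = 61
A#5: 5×12 + 10 = 70
Difference = 70 - 61 = 9
= 9 semitones


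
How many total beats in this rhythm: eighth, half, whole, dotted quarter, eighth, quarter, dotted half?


Solution.
Beat values:
  eighth = 0.5 beats
  half = 2 beats
  whole = 4 beats
  dotted quarter = 1.5 beats
  eighth = 0.5 beats
  quarter = 1 beat
  dotted half = 3 beats
Sum = 0.5 + 2 + 4 + 1.5 + 0.5 + 1 + 3
= 12.5 beats


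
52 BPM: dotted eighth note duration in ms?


One quarter-note beat = 60000 / BPM = 60000 / 52 ms
Dotted eighth note = 3/4 × quarter note
Duration = 3/4 × 60000 / 52 = 45000 / 52
= 865.4 ms


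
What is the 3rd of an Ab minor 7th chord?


Let's work it out.
Minor 7th chord = root + minor 3rd + perfect 5th + minor 7th
Seventh chords stack in thirds, so the letter names are A-C-E-G
Root: Ab
Minor 3rd above Ab: Cb
Perfect 5th above Ab: Eb
Minor 7th above Ab: Gb
The 3rd = Cb


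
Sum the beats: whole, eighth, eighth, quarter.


Reasoning:
Beat values:
  whole = 4 beats
  eighth = 0.5 beats
  eighth = 0.5 beats
  quarter = 1 beat
Sum = 4 + 0.5 + 0.5 + 1
= 6 beats


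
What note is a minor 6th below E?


A 6th spans 6 letter names, so from E we land on G
A minor 6th = 8 semitones below E
Spell G at that pitch: G#
= G#


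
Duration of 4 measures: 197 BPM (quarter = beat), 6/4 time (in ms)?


Let's work it out.
Quarter-note beat duration = 60000 / 197 ms
Beats per measure (6/4) = 6
One measure = 6 × 60000 / 197 = 360000 / 197 ms
4 measures = 4 × 360000 / 197 = 1440000 / 197
= 7309.6 ms


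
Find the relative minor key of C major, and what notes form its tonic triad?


Reasoning:
The relative minor shares the major's key signature and starts on its 6th degree
6th degree = a major 6th above the tonic; a major 6th above C is A
→ relative minor of C major is A minor
Tonic triad of A minor = root + minor 3rd + perfect 5th = A C E
= A minor; triad = A C E
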